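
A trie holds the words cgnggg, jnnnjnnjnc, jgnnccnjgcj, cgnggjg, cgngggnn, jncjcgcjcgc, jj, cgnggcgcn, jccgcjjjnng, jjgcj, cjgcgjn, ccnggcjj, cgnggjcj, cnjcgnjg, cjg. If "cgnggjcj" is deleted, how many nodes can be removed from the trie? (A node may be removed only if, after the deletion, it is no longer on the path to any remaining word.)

2

A node on "cgnggjcj"'s path can go only if nothing else ends at it or branches off below it.
The suffix "cj" (2 nodes) is used only by "cgnggjcj"; the node for "cgnggj" still has the child "g", so pruning stops there.
Nodes removed: 2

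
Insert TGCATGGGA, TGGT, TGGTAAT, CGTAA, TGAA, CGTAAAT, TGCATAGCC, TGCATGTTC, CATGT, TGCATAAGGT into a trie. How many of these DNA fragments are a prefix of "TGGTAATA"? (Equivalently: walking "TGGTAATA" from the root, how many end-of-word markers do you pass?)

2

Check each prefix of "TGGTAATA" against the stored set — each match is an end-marker on the path.
Prefixes of the query that are stored words: "TGGT", "TGGTAAT"
Count: 2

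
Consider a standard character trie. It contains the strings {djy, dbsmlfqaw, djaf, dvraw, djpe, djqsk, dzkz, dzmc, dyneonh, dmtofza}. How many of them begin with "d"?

10

Traverse to the node for "d", then collect every word in that subtree.
Words under "d": dbsmlfqaw, djaf, djpe, djqsk, djy, dmtofza, dvraw, dyneonh, dzkz, dzmc
Count: 10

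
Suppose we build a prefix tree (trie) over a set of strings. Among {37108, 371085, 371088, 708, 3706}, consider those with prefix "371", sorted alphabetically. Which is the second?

371085

Filter for "371…" and sort: "37108", "371085", "371088"
The 2nd is 371085.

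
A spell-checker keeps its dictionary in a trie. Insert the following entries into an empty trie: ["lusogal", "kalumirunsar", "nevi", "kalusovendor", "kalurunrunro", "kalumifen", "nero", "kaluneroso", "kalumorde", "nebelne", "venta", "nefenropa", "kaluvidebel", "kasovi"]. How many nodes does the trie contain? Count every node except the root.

Count nodes per top-level branch (shared prefixes stored once):
  'k'-branch (kalumifen, kalumirunsar, kalumorde, kaluneroso, kalurunrunro, kalusovendor, kaluvidebel, kasovi): 52 nodes
  'l'-branch (lusogal): 7 nodes
  'n'-branch (nebelne, nefenropa, nero, nevi): 18 nodes
  'v'-branch (venta): 5 nodes
Sum: 82

82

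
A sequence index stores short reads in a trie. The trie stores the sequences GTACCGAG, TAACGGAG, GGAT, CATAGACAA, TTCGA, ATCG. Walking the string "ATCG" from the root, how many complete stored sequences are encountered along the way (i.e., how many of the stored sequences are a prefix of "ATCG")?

Walk "ATCG" from the root; an end-of-word marker is hit whenever a stored word is a prefix of "ATCG".
Prefixes of the query that are stored words: "ATCG"
Count: 1

1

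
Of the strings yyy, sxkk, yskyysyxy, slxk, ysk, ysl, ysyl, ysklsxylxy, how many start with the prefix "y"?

Traverse to the node for "y", then collect every word in that subtree.
Words under "y": ysk, ysklsxylxy, yskyysyxy, ysl, ysyl, yyy
Count: 6

6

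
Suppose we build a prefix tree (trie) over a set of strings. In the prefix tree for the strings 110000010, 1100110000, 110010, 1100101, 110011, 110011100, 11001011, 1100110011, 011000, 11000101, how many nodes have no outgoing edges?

A leaf is a node with no children — equivalently, the end of a word that is not a proper prefix of any other stored word.
Those words: "011000", "110000010", "11000101", "11001011", "1100110000", "1100110011", "110011100"
Leaf count: 7

7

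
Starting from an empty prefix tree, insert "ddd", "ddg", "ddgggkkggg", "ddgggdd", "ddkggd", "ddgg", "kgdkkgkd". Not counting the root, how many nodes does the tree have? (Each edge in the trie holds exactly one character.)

Count nodes per top-level branch (shared prefixes stored once):
  'd'-branch (ddd, ddg, ddgg, ddgggdd, ddgggkkggg, ddkggd): 17 nodes
  'k'-branch (kgdkkgkd): 8 nodes
Sum: 25

25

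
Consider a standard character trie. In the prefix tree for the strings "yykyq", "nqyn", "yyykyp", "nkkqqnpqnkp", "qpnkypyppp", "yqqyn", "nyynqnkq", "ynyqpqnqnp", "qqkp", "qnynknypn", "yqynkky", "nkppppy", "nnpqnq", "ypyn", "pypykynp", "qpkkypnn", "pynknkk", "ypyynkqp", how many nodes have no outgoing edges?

18

A leaf is a node with no children — equivalently, the end of a word that is not a proper prefix of any other stored word.
Those words: "nkkqqnpqnkp", "nkppppy", "nnpqnq", "nqyn", "nyynqnkq", "pynknkk", "pypykynp", "qnynknypn", "qpkkypnn", "qpnkypyppp", "qqkp", "ynyqpqnqnp", "ypyn", "ypyynkqp", "yqqyn", "yqynkky", "yykyq", "yyykyp"
Leaf count: 18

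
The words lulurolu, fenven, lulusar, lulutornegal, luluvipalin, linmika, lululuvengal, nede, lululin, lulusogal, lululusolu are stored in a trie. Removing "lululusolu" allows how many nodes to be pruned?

4

Walk "lululusolu" from the leaf back toward the root, removing each node that no remaining word uses.
The suffix "solu" (4 nodes) is used only by "lululusolu"; the node for "lululu" still has the child "v", so pruning stops there.
Nodes removed: 4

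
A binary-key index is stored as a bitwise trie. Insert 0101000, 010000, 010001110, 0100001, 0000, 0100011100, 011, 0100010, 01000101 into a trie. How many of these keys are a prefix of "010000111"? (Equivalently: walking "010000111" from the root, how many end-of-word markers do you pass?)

2

Traverse "010000111" character by character; count nodes along the way that are marked as word ends.
Prefixes of the query that are stored words: "010000", "0100001"
Count: 2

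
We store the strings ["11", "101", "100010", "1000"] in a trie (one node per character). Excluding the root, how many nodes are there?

Trace insertions, counting only characters that open a new branch:
  "11" → 2 new (1, 1)
  "101" → prefix "1" already present; 2 new (0, 1)
  "100010" → prefix "10" already present; 4 new (0, 0, 1, 0)
  "1000" → prefix "1000" already present; 0 new (none)
Total nodes = 2 + 2 + 4 + 0 = 8

8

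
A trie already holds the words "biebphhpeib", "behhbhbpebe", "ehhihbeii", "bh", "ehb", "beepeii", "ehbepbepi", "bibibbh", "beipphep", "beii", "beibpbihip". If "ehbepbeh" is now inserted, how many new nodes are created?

Walking "ehbepbeh" from the root, the first 7 characters ("ehbepbe") follow existing edges; "h" is the first miss.
New nodes needed: |"ehbepbeh"| − 7 = 8 − 7 = 1.

1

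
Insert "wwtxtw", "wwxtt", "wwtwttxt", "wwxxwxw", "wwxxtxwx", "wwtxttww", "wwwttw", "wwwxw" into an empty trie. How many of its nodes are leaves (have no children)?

8

A leaf is a node with no children — equivalently, the end of a word that is not a proper prefix of any other stored word.
Those words: "wwtwttxt", "wwtxttww", "wwtxtw", "wwwttw", "wwwxw", "wwxtt", "wwxxtxwx", "wwxxwxw"
Leaf count: 8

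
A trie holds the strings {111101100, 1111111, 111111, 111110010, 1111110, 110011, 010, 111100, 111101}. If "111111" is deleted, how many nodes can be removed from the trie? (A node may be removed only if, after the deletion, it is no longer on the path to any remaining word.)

0

After clearing the end-marker at "111111", prune upward until reaching a node still needed by another word.
Every node on "111111" is still needed (e.g. by "1111111"), so nothing is freed.
Nodes removed: 0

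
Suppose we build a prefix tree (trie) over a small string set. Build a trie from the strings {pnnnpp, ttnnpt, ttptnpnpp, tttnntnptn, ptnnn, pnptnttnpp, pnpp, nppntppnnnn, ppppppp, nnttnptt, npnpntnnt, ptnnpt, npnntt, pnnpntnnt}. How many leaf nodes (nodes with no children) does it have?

A leaf is a node with no children — equivalently, the end of a word that is not a proper prefix of any other stored word.
Those words: "nnttnptt", "npnntt", "npnpntnnt", "nppntppnnnn", "pnnnpp", "pnnpntnnt", "pnpp", "pnptnttnpp", "ppppppp", "ptnnn", "ptnnpt", "ttnnpt", "ttptnpnpp", "tttnntnptn"
Leaf count: 14

14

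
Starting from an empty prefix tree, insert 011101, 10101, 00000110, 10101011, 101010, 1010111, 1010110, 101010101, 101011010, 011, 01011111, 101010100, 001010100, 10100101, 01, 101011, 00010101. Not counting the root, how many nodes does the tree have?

51

For each word, the new-node count is its length minus the longest prefix already in the trie:
  "011101" → 6 new (0, 1, 1, 1, 0, 1)
  "10101" → 5 new (1, 0, 1, 0, 1)
  "00000110" → prefix "0" already present; 7 new (0, 0, 0, 0, 1, 1, 0)
  "10101011" → prefix "10101" already present; 3 new (0, 1, 1)
  "101010" → prefix "101010" already present; 0 new (none)
  "1010111" → prefix "10101" already present; 2 new (1, 1)
  "1010110" → prefix "101011" already present; 1 new (0)
  "101010101" → prefix "1010101" already present; 2 new (0, 1)
  "101011010" → prefix "1010110" already present; 2 new (1, 0)
  "011" → prefix "011" already present; 0 new (none)
  "01011111" → prefix "01" already present; 6 new (0, 1, 1, 1, 1, 1)
  "101010100" → prefix "10101010" already present; 1 new (0)
  "001010100" → prefix "00" already present; 7 new (1, 0, 1, 0, 1, 0, 0)
  "10100101" → prefix "1010" already present; 4 new (0, 1, 0, 1)
  "01" → prefix "01" already present; 0 new (none)
  "101011" → prefix "101011" already present; 0 new (none)
  "00010101" → prefix "000" already present; 5 new (1, 0, 1, 0, 1)
Total nodes = 6 + 5 + 7 + 3 + 0 + 2 + 1 + 2 + 2 + 0 + 6 + 1 + 7 + 4 + 0 + 0 + 5 = 51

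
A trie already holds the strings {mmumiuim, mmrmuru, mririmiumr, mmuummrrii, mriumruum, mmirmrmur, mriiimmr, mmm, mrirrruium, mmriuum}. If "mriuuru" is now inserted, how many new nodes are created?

3

Walking "mriuuru" from the root, the first 4 characters ("mriu") follow existing edges; "u" is the first miss.
So 7 − 4 = 3 new nodes.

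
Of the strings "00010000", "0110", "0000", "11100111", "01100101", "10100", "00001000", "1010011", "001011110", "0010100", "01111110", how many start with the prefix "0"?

Filter for entries beginning with "0":
Matches: "0000", "00001000", "00010000", "0010100", "001011110", "0110", "01100101", "01111110"
Count: 8

8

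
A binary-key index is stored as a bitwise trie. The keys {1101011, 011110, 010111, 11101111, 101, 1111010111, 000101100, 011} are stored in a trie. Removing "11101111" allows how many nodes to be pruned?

After clearing the end-marker at "11101111", prune upward until reaching a node still needed by another word.
The suffix "01111" (5 nodes) is used only by "11101111"; the node for "111" still has the child "1", so pruning stops there.
Nodes removed: 5

5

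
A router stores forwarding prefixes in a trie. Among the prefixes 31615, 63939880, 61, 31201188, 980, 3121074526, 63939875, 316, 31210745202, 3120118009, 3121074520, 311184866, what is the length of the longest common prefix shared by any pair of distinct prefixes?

10

Equivalently: take the maximum, over all pairs, of their longest common prefix length.
e.g. "3121074520" and "31210745202" share the prefix "3121074520" of length 10; no pair shares a longer one.
Longest shared-prefix length: 10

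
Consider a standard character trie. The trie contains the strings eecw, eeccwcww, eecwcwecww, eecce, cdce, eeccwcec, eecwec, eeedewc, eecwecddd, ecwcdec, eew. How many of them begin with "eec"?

Filter for entries beginning with "eec":
Matches: "eecce", "eeccwcec", "eeccwcww", "eecw", "eecwcwecww", "eecwec", "eecwecddd"
Count: 7

7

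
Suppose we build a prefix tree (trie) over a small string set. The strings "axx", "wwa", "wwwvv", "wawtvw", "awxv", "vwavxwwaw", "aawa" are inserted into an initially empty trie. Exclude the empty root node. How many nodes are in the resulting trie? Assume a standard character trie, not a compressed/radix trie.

Trie structure (* marks end of a word):
(root)
├─ a
│  ├─ a
│  │  └─ w
│  │     └─ a *
│  ├─ w
│  │  └─ x
│  │     └─ v *
│  └─ x
│     └─ x *
├─ v
│  └─ w
│     └─ a
│        └─ v
│           └─ x
│              └─ w
│                 └─ w
│                    └─ a
│                       └─ w *
└─ w
   ├─ a
   │  └─ w
   │     └─ t
   │        └─ v
   │           └─ w *
   └─ w
      ├─ a *
      └─ w
         └─ v
            └─ v *
Counting every labelled node above: 29.

29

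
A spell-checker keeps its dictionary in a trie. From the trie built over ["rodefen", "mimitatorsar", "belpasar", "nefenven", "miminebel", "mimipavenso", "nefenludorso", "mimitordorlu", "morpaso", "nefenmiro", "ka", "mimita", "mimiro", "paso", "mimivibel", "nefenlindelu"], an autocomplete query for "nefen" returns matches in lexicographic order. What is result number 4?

nefenven

DFS of the "nefen" subtree visits, in order: "nefenlindelu", "nefenludorso", "nefenmiro", "nefenven"
Position 4: nefenven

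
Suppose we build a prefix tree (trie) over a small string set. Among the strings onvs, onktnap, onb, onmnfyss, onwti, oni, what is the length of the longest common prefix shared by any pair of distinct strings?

Equivalently: take the maximum, over all pairs, of their longest common prefix length.
e.g. "onb" and "oni" share the prefix "on" of length 2; no pair shares a longer one.
Longest shared-prefix length: 2

2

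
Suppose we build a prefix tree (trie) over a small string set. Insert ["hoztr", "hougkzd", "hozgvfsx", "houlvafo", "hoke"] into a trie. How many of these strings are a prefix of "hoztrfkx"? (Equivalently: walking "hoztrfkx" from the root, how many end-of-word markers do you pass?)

1

Walk "hoztrfkx" from the root; an end-of-word marker is hit whenever a stored word is a prefix of "hoztrfkx".
Prefixes of the query that are stored words: "hoztr"
Count: 1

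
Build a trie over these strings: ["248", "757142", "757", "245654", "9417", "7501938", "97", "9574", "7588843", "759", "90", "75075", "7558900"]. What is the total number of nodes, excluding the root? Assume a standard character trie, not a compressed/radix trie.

40

Trace insertions, counting only characters that open a new branch:
  "248" → 3 new (2, 4, 8)
  "757142" → 6 new (7, 5, 7, 1, 4, 2)
  "757" → prefix "757" already present; 0 new (none)
  "245654" → prefix "24" already present; 4 new (5, 6, 5, 4)
  "9417" → 4 new (9, 4, 1, 7)
  "7501938" → prefix "75" already present; 5 new (0, 1, 9, 3, 8)
  "97" → prefix "9" already present; 1 new (7)
  "9574" → prefix "9" already present; 3 new (5, 7, 4)
  "7588843" → prefix "75" already present; 5 new (8, 8, 8, 4, 3)
  "759" → prefix "75" already present; 1 new (9)
  "90" → prefix "9" already present; 1 new (0)
  "75075" → prefix "750" already present; 2 new (7, 5)
  "7558900" → prefix "75" already present; 5 new (5, 8, 9, 0, 0)
Total nodes = 3 + 6 + 0 + 4 + 4 + 5 + 1 + 3 + 5 + 1 + 1 + 2 + 5 = 40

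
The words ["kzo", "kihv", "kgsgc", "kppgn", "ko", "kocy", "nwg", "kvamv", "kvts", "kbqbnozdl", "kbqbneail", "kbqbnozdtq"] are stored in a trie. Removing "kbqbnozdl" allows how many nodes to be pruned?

Walk "kbqbnozdl" from the leaf back toward the root, removing each node that no remaining word uses.
The suffix "l" (1 node) is used only by "kbqbnozdl"; the node for "kbqbnozd" still has the child "t", so pruning stops there.
Nodes removed: 1

1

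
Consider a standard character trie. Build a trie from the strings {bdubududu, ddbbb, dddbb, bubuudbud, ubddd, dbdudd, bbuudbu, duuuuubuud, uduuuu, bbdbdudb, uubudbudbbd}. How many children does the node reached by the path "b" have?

3

Follow the path "b" to its node, then look at its outgoing edges.
Distinct next characters after "b": b, d, u.
That node has 3 child edges.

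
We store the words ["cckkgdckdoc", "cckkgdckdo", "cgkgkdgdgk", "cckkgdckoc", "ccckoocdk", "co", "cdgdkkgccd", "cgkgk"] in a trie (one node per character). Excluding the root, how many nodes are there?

For each word, the new-node count is its length minus the longest prefix already in the trie:
  "cckkgdckdoc" → 11 new (c, c, k, k, g, d, c, k, d, o, c)
  "cckkgdckdo" → prefix "cckkgdckdo" already present; 0 new (none)
  "cgkgkdgdgk" → prefix "c" already present; 9 new (g, k, g, k, d, g, d, g, k)
  "cckkgdckoc" → prefix "cckkgdck" already present; 2 new (o, c)
  "ccckoocdk" → prefix "cc" already present; 7 new (c, k, o, o, c, d, k)
  "co" → prefix "c" already present; 1 new (o)
  "cdgdkkgccd" → prefix "c" already present; 9 new (d, g, d, k, k, g, c, c, d)
  "cgkgk" → prefix "cgkgk" already present; 0 new (none)
Total nodes = 11 + 0 + 9 + 2 + 7 + 1 + 9 + 0 = 39

39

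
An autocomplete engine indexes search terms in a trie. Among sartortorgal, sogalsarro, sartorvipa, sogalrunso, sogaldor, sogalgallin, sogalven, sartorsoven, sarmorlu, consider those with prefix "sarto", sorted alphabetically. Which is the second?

sartortorgal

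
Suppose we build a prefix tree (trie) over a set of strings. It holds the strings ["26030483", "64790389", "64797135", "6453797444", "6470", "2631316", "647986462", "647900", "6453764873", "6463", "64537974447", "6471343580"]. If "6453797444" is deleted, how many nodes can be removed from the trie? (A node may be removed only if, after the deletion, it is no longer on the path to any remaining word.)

0

After clearing the end-marker at "6453797444", prune upward until reaching a node still needed by another word.
Every node on "6453797444" is still needed (e.g. by "64537974447"), so nothing is freed.
Nodes removed: 0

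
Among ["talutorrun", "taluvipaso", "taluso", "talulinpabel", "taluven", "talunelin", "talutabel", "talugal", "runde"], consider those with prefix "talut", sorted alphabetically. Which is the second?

talutorrun

DFS of the "talut" subtree visits, in order: "talutabel", "talutorrun"
The 2nd is talutorrun.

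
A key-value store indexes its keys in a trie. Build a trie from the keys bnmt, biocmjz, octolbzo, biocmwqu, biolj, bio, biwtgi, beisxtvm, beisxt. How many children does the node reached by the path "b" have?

Walk "b" from the root, arriving at one node.
Distinct next characters after "b": e, i, n.
That node has 3 child edges.

3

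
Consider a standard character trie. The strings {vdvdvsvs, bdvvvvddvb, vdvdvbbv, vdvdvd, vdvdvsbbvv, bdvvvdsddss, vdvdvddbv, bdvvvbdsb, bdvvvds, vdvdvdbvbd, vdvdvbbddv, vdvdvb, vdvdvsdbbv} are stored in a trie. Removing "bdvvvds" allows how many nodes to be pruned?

A node on "bdvvvds"'s path can go only if nothing else ends at it or branches off below it.
Every node on "bdvvvds" is still needed (e.g. by "bdvvvdsddss"), so nothing is freed.
Nodes removed: 0

0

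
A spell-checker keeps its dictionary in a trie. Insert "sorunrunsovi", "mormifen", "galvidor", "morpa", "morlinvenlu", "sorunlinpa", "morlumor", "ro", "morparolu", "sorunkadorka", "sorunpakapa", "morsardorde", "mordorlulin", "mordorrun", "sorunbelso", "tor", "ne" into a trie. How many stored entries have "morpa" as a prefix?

2

Walk to "morpa"; the words in its subtree are exactly those with that prefix.
Words under "morpa": morpa, morparolu
Count: 2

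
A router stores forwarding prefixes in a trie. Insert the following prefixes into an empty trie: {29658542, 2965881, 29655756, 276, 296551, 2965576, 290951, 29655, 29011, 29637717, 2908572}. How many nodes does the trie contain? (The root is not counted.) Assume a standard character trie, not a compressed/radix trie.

Trie structure (* marks end of a word):
(root)
└─ 2
   ├─ 7
   │  └─ 6 *
   └─ 9
      ├─ 0
      │  ├─ 1
      │  │  └─ 1 *
      │  ├─ 8
      │  │  └─ 5
      │  │     └─ 7
      │  │        └─ 2 *
      │  └─ 9
      │     └─ 5
      │        └─ 1 *
      └─ 6
         ├─ 3
         │  └─ 7
         │     └─ 7
         │        └─ 1
         │           └─ 7 *
         └─ 5
            ├─ 5 *
            │  ├─ 1 *
            │  └─ 7
            │     ├─ 5
            │     │  └─ 6 *
            │     └─ 6 *
            └─ 8
               ├─ 5
               │  └─ 4
               │     └─ 2 *
               └─ 8
                  └─ 1 *
Counting every labelled node above: 33.

33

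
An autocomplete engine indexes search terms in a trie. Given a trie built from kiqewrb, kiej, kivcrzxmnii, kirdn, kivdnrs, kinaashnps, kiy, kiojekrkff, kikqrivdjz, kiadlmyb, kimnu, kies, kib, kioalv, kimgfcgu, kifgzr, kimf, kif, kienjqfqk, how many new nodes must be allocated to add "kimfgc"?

2

Walking "kimfgc" from the root, the first 4 characters ("kimf") follow existing edges; "g" is the first miss.
Each of the 2 remaining characters creates one node.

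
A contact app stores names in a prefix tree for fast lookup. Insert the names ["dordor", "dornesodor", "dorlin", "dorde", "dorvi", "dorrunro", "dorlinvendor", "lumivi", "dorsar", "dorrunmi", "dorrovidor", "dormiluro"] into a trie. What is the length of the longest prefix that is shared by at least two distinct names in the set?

6

Look for the deepest trie node that still has at least two words in its subtree.
"dorlin" and "dorlinvendor" agree on "dorlin" (6 characters) before diverging; nothing deeper is shared.
Longest shared-prefix length: 6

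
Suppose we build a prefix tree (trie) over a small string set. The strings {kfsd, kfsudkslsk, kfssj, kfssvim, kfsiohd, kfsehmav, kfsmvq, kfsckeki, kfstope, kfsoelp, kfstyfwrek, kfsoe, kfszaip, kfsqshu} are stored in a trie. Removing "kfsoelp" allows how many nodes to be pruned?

A node on "kfsoelp"'s path can go only if nothing else ends at it or branches off below it.
The suffix "lp" (2 nodes) is used only by "kfsoelp"; "kfsoe" is itself a stored word, so pruning stops there.
Nodes removed: 2

2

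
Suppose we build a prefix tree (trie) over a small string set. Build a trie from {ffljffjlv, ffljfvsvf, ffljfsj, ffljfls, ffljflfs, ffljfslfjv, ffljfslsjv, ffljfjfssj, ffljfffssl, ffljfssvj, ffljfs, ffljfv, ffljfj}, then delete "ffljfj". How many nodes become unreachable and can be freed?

0

A node on "ffljfj"'s path can go only if nothing else ends at it or branches off below it.
Every node on "ffljfj" is still needed (e.g. by "ffljfjfssj"), so nothing is freed.
Nodes removed: 0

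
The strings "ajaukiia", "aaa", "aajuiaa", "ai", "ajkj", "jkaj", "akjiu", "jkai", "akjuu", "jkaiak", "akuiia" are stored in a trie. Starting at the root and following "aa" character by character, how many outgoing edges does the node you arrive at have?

The children of the "aa" node are the distinct next characters among strings starting with "aa".
Distinct next characters after "aa": a, j.
That node has 2 child edges.

2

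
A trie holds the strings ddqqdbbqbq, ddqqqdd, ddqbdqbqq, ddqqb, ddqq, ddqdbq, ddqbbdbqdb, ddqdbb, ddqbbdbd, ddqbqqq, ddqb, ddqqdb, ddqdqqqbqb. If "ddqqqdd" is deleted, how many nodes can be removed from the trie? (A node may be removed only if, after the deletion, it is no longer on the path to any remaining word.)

A node on "ddqqqdd"'s path can go only if nothing else ends at it or branches off below it.
The suffix "qdd" (3 nodes) is used only by "ddqqqdd"; the node for "ddqq" still has the child "d", so pruning stops there.
Nodes removed: 3

3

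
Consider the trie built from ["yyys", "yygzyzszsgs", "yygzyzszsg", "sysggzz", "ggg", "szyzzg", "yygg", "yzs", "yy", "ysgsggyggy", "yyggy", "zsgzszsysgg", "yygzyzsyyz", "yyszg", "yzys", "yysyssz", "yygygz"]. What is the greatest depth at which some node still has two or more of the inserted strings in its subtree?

Equivalently: take the maximum, over all pairs, of their longest common prefix length.
"yygzyzszsg" and "yygzyzszsgs" agree on "yygzyzszsg" (10 characters) before diverging; nothing deeper is shared.
Longest shared-prefix length: 10

10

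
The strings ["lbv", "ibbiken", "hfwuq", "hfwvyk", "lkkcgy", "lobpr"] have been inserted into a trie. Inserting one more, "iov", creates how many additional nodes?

"i" is already a path in the trie; the remaining "ov" must be added.
New nodes needed: |"iov"| − 1 = 3 − 1 = 2.

2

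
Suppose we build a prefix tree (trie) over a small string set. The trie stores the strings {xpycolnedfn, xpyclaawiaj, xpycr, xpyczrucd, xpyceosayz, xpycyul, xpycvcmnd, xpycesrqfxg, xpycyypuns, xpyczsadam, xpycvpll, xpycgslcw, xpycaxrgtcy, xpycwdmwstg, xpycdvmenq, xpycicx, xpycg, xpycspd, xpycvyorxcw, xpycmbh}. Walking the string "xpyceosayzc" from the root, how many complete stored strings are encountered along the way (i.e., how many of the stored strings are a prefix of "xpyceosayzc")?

Check each prefix of "xpyceosayzc" against the stored set — each match is an end-marker on the path.
Prefixes of the query that are stored words: "xpyceosayz"
Count: 1

1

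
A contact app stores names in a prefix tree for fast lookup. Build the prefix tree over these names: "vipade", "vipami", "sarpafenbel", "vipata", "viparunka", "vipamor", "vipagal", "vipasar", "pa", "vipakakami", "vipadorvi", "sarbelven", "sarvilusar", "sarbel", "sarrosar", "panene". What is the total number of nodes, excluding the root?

For each word, the new-node count is its length minus the longest prefix already in the trie:
  "vipade" → 6 new (v, i, p, a, d, e)
  "vipami" → prefix "vipa" already present; 2 new (m, i)
  "sarpafenbel" → 11 new (s, a, r, p, a, f, e, n, b, e, l)
  "vipata" → prefix "vipa" already present; 2 new (t, a)
  "viparunka" → prefix "vipa" already present; 5 new (r, u, n, k, a)
  "vipamor" → prefix "vipam" already present; 2 new (o, r)
  "vipagal" → prefix "vipa" already present; 3 new (g, a, l)
  "vipasar" → prefix "vipa" already present; 3 new (s, a, r)
  "pa" → 2 new (p, a)
  "vipakakami" → prefix "vipa" already present; 6 new (k, a, k, a, m, i)
  "vipadorvi" → prefix "vipad" already present; 4 new (o, r, v, i)
  "sarbelven" → prefix "sar" already present; 6 new (b, e, l, v, e, n)
  "sarvilusar" → prefix "sar" already present; 7 new (v, i, l, u, s, a, r)
  "sarbel" → prefix "sarbel" already present; 0 new (none)
  "sarrosar" → prefix "sar" already present; 5 new (r, o, s, a, r)
  "panene" → prefix "pa" already present; 4 new (n, e, n, e)
Total nodes = 6 + 2 + 11 + 2 + 5 + 2 + 3 + 3 + 2 + 6 + 4 + 6 + 7 + 0 + 5 + 4 = 68

68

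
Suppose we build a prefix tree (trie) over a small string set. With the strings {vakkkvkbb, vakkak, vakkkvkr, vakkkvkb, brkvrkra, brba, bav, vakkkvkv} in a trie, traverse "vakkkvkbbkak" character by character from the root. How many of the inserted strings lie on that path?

Check each prefix of "vakkkvkbbkak" against the stored set — each match is an end-marker on the path.
Prefixes of the query that are stored words: "vakkkvkb", "vakkkvkbb"
Count: 2

2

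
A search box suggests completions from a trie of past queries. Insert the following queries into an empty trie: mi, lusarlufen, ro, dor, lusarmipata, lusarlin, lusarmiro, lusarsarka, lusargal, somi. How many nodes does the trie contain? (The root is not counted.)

39

Insert word by word; a character creates a node only if that edge doesn't already exist:
  "mi" → 2 new (m, i)
  "lusarlufen" → 10 new (l, u, s, a, r, l, u, f, e, n)
  "ro" → 2 new (r, o)
  "dor" → 3 new (d, o, r)
  "lusarmipata" → prefix "lusar" already present; 6 new (m, i, p, a, t, a)
  "lusarlin" → prefix "lusarl" already present; 2 new (i, n)
  "lusarmiro" → prefix "lusarmi" already present; 2 new (r, o)
  "lusarsarka" → prefix "lusar" already present; 5 new (s, a, r, k, a)
  "lusargal" → prefix "lusar" already present; 3 new (g, a, l)
  "somi" → 4 new (s, o, m, i)
Total nodes = 2 + 10 + 2 + 3 + 6 + 2 + 2 + 5 + 3 + 4 = 39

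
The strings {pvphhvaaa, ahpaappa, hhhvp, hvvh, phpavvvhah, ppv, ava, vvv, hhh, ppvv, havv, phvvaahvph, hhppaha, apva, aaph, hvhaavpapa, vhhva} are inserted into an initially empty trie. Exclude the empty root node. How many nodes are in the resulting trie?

For each word, the new-node count is its length minus the longest prefix already in the trie:
  "pvphhvaaa" → 9 new (p, v, p, h, h, v, a, a, a)
  "ahpaappa" → 8 new (a, h, p, a, a, p, p, a)
  "hhhvp" → 5 new (h, h, h, v, p)
  "hvvh" → prefix "h" already present; 3 new (v, v, h)
  "phpavvvhah" → prefix "p" already present; 9 new (h, p, a, v, v, v, h, a, h)
  "ppv" → prefix "p" already present; 2 new (p, v)
  "ava" → prefix "a" already present; 2 new (v, a)
  "vvv" → 3 new (v, v, v)
  "hhh" → prefix "hhh" already present; 0 new (none)
  "ppvv" → prefix "ppv" already present; 1 new (v)
  "havv" → prefix "h" already present; 3 new (a, v, v)
  "phvvaahvph" → prefix "ph" already present; 8 new (v, v, a, a, h, v, p, h)
  "hhppaha" → prefix "hh" already present; 5 new (p, p, a, h, a)
  "apva" → prefix "a" already present; 3 new (p, v, a)
  "aaph" → prefix "a" already present; 3 new (a, p, h)
  "hvhaavpapa" → prefix "hv" already present; 8 new (h, a, a, v, p, a, p, a)
  "vhhva" → prefix "v" already present; 4 new (h, h, v, a)
Total nodes = 9 + 8 + 5 + 3 + 9 + 2 + 2 + 3 + 0 + 1 + 3 + 8 + 5 + 3 + 3 + 8 + 4 = 76

76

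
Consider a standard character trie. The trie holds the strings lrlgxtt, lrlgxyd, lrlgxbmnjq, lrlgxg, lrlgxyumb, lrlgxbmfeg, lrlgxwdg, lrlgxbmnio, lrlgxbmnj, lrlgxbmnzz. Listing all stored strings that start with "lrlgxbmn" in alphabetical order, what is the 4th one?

lrlgxbmnzz

Words with prefix "lrlgxbmn", in lexicographic order: "lrlgxbmnio", "lrlgxbmnj", "lrlgxbmnjq", "lrlgxbmnzz"
The 4th is lrlgxbmnzz.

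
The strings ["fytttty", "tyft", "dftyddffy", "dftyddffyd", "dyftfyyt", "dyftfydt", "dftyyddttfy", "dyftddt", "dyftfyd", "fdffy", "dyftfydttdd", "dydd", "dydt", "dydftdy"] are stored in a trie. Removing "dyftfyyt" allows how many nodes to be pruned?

2

A node on "dyftfyyt"'s path can go only if nothing else ends at it or branches off below it.
The suffix "yt" (2 nodes) is used only by "dyftfyyt"; the node for "dyftfy" still has the child "d", so pruning stops there.
Nodes removed: 2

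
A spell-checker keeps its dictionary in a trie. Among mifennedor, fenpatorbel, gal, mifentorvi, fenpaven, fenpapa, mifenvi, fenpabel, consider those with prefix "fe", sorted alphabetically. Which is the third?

DFS of the "fe" subtree visits, in order: "fenpabel", "fenpapa", "fenpatorbel", "fenpaven"
The 3rd is fenpatorbel.

fenpatorbel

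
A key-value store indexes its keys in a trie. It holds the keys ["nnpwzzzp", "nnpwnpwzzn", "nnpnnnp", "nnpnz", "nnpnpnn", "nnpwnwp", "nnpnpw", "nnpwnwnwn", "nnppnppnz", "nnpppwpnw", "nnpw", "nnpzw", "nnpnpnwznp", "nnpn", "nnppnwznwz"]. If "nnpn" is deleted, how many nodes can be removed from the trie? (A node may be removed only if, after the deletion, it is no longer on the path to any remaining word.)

A node on "nnpn"'s path can go only if nothing else ends at it or branches off below it.
Every node on "nnpn" is still needed (e.g. by "nnpnnnp"), so nothing is freed.
Nodes removed: 0

0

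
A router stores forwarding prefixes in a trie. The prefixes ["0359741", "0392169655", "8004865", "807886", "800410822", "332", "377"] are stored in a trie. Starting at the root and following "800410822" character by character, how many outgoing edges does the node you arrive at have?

0

Walk "800410822" from the root, arriving at one node.
No stored string extends past "800410822".
That node has 0 child edges.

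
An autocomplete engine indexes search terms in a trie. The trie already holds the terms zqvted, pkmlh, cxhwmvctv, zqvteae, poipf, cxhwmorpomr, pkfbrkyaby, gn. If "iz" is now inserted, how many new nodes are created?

2

No existing word starts with "i", so every character of "iz" needs a new node.
2 − 0 = 2 new nodes.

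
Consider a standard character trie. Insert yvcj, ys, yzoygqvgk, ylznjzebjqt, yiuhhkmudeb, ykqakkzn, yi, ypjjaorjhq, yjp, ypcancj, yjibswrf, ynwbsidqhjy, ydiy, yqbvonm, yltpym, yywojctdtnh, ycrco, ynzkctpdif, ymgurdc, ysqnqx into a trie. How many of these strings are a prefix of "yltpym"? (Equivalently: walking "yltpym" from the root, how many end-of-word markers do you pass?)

Check each prefix of "yltpym" against the stored set — each match is an end-marker on the path.
Prefixes of the query that are stored words: "yltpym"
Count: 1

1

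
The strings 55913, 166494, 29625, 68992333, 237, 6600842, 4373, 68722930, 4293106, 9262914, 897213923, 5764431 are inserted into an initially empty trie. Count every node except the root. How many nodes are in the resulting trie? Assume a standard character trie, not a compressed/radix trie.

70

Trace insertions, counting only characters that open a new branch:
  "55913" → 5 new (5, 5, 9, 1, 3)
  "166494" → 6 new (1, 6, 6, 4, 9, 4)
  "29625" → 5 new (2, 9, 6, 2, 5)
  "68992333" → 8 new (6, 8, 9, 9, 2, 3, 3, 3)
  "237" → prefix "2" already present; 2 new (3, 7)
  "6600842" → prefix "6" already present; 6 new (6, 0, 0, 8, 4, 2)
  "4373" → 4 new (4, 3, 7, 3)
  "68722930" → prefix "68" already present; 6 new (7, 2, 2, 9, 3, 0)
  "4293106" → prefix "4" already present; 6 new (2, 9, 3, 1, 0, 6)
  "9262914" → 7 new (9, 2, 6, 2, 9, 1, 4)
  "897213923" → 9 new (8, 9, 7, 2, 1, 3, 9, 2, 3)
  "5764431" → prefix "5" already present; 6 new (7, 6, 4, 4, 3, 1)
Total nodes = 5 + 6 + 5 + 8 + 2 + 6 + 4 + 6 + 6 + 7 + 9 + 6 = 70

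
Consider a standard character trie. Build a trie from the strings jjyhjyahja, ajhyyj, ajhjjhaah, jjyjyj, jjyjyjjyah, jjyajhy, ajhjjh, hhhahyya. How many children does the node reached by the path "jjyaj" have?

1

Walk "jjyaj" from the root, arriving at one node.
Distinct next characters after "jjyaj": h.
That node has 1 child edge.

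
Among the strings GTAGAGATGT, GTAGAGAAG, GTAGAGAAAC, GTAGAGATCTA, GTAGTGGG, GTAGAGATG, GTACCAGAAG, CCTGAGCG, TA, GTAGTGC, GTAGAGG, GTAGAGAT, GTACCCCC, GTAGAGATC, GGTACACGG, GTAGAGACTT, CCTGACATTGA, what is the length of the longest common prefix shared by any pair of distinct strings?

9

Equivalently: take the maximum, over all pairs, of their longest common prefix length.
e.g. "GTAGAGATC" and "GTAGAGATCTA" share the prefix "GTAGAGATC" of length 9; no pair shares a longer one.
Longest shared-prefix length: 9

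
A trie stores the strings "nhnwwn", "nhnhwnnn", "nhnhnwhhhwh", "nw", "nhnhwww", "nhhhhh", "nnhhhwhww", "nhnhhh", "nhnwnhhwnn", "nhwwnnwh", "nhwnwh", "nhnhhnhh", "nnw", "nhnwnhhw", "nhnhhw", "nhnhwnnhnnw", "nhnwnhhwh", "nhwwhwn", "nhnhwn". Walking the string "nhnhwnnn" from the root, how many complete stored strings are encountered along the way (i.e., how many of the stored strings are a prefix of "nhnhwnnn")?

2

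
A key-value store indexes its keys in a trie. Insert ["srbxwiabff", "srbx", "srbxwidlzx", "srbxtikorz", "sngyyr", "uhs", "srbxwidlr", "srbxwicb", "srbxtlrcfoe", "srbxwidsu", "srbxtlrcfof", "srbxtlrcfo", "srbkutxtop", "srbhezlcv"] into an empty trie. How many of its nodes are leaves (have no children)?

A leaf is a node with no children — equivalently, the end of a word that is not a proper prefix of any other stored word.
Those words: "sngyyr", "srbhezlcv", "srbkutxtop", "srbxtikorz", "srbxtlrcfoe", "srbxtlrcfof", "srbxwiabff", "srbxwicb", "srbxwidlr", "srbxwidlzx", "srbxwidsu", "uhs"
Leaf count: 12

12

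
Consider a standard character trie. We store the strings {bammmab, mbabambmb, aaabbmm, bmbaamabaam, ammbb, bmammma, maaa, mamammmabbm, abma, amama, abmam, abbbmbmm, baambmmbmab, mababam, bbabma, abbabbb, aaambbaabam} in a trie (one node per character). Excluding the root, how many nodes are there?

98

Count nodes per top-level branch (shared prefixes stored once):
  'a'-branch (aaabbmm, aaambbaabam, abbabbb, abbbmbmm, abma, abmam, amama, ammbb): 36 nodes
  'b'-branch (baambmmbmab, bammmab, bbabma, bmammma, bmbaamabaam): 36 nodes
  'm'-branch (maaa, mababam, mamammmabbm, mbabambmb): 26 nodes
Sum: 98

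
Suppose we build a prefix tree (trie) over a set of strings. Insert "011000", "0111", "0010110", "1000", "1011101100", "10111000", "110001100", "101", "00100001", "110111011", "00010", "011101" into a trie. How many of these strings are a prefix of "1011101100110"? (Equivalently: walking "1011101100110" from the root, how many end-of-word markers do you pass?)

Check each prefix of "1011101100110" against the stored set — each match is an end-marker on the path.
Prefixes of the query that are stored words: "101", "1011101100"
Count: 2

2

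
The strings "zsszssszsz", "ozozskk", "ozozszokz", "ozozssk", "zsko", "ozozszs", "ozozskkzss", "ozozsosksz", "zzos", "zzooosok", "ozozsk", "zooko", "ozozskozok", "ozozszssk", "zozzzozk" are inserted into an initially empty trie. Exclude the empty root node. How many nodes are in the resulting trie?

Insert word by word; a character creates a node only if that edge doesn't already exist:
  "zsszssszsz" → 10 new (z, s, s, z, s, s, s, z, s, z)
  "ozozskk" → 7 new (o, z, o, z, s, k, k)
  "ozozszokz" → prefix "ozozs" already present; 4 new (z, o, k, z)
  "ozozssk" → prefix "ozozs" already present; 2 new (s, k)
  "zsko" → prefix "zs" already present; 2 new (k, o)
  "ozozszs" → prefix "ozozsz" already present; 1 new (s)
  "ozozskkzss" → prefix "ozozskk" already present; 3 new (z, s, s)
  "ozozsosksz" → prefix "ozozs" already present; 5 new (o, s, k, s, z)
  "zzos" → prefix "z" already present; 3 new (z, o, s)
  "zzooosok" → prefix "zzo" already present; 5 new (o, o, s, o, k)
  "ozozsk" → prefix "ozozsk" already present; 0 new (none)
  "zooko" → prefix "z" already present; 4 new (o, o, k, o)
  "ozozskozok" → prefix "ozozsk" already present; 4 new (o, z, o, k)
  "ozozszssk" → prefix "ozozszs" already present; 2 new (s, k)
  "zozzzozk" → prefix "zo" already present; 6 new (z, z, z, o, z, k)
Total nodes = 10 + 7 + 4 + 2 + 2 + 1 + 3 + 5 + 3 + 5 + 0 + 4 + 4 + 2 + 6 = 58

58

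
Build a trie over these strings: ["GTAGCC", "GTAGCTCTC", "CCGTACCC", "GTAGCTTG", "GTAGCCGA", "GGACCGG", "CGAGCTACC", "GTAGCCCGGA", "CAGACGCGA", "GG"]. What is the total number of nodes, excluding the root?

Trace insertions, counting only characters that open a new branch:
  "GTAGCC" → 6 new (G, T, A, G, C, C)
  "GTAGCTCTC" → prefix "GTAGC" already present; 4 new (T, C, T, C)
  "CCGTACCC" → 8 new (C, C, G, T, A, C, C, C)
  "GTAGCTTG" → prefix "GTAGCT" already present; 2 new (T, G)
  "GTAGCCGA" → prefix "GTAGCC" already present; 2 new (G, A)
  "GGACCGG" → prefix "G" already present; 6 new (G, A, C, C, G, G)
  "CGAGCTACC" → prefix "C" already present; 8 new (G, A, G, C, T, A, C, C)
  "GTAGCCCGGA" → prefix "GTAGCC" already present; 4 new (C, G, G, A)
  "CAGACGCGA" → prefix "C" already present; 8 new (A, G, A, C, G, C, G, A)
  "GG" → prefix "GG" already present; 0 new (none)
Total nodes = 6 + 4 + 8 + 2 + 2 + 6 + 8 + 4 + 8 + 0 = 48

48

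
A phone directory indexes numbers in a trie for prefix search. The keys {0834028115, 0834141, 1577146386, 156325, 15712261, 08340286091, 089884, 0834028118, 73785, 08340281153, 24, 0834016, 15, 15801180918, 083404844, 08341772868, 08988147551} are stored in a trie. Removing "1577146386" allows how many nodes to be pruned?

After clearing the end-marker at "1577146386", prune upward until reaching a node still needed by another word.
The suffix "7146386" (7 nodes) is used only by "1577146386"; the node for "157" still has the child "1", so pruning stops there.
Nodes removed: 7

7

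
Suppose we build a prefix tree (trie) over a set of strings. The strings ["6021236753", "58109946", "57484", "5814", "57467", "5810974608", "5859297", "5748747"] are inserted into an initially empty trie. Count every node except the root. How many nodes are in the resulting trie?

Insert word by word; a character creates a node only if that edge doesn't already exist:
  "6021236753" → 10 new (6, 0, 2, 1, 2, 3, 6, 7, 5, 3)
  "58109946" → 8 new (5, 8, 1, 0, 9, 9, 4, 6)
  "57484" → prefix "5" already present; 4 new (7, 4, 8, 4)
  "5814" → prefix "581" already present; 1 new (4)
  "57467" → prefix "574" already present; 2 new (6, 7)
  "5810974608" → prefix "58109" already present; 5 new (7, 4, 6, 0, 8)
  "5859297" → prefix "58" already present; 5 new (5, 9, 2, 9, 7)
  "5748747" → prefix "5748" already present; 3 new (7, 4, 7)
Total nodes = 10 + 8 + 4 + 1 + 2 + 5 + 5 + 3 = 38

38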